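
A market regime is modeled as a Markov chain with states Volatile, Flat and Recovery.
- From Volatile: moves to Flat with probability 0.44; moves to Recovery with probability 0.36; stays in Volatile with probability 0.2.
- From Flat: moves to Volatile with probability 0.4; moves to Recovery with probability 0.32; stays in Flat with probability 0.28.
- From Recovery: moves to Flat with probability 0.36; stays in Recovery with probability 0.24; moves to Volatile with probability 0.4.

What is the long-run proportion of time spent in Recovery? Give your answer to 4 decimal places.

0.3086

Let the stationary distribution be π with π = πP and π_1 + π_2 + π_3 = 1.
π_1 = 0.2·π_1 + 0.4·π_2 + 0.4·π_3
π_2 = 0.44·π_1 + 0.28·π_2 + 0.36·π_3
Solving with the normalization constraint gives π = (0.3333, 0.3580, 0.3086).
So the stationary probability of Recovery is 0.3086.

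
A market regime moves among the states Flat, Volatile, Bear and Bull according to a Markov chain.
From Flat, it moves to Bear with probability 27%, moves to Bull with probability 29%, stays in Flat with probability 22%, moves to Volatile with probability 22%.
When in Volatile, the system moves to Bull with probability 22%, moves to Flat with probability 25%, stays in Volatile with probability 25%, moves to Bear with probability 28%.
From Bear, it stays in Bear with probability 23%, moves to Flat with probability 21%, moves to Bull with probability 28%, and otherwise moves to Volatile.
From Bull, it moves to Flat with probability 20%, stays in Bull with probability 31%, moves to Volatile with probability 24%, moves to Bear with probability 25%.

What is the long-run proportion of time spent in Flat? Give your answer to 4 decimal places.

0.2194

Let the stationary distribution be π with π = πP and π_1 + π_2 + π_3 + π_4 = 1.
π_1 = 0.22·π_1 + 0.25·π_2 + 0.21·π_3 + 0.2·π_4
π_2 = 0.22·π_1 + 0.25·π_2 + 0.28·π_3 + 0.24·π_4
π_3 = 0.27·π_1 + 0.28·π_2 + 0.23·π_3 + 0.25·π_4
Solving with the normalization constraint gives π = (0.2194, 0.2484, 0.2567, 0.2756).
So the stationary probability of Flat is 0.2194.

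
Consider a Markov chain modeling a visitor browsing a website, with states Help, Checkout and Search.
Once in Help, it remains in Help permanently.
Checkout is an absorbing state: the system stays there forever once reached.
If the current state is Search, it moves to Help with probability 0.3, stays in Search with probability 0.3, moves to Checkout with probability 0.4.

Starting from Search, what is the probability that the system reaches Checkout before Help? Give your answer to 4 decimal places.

0.5714

Let h(s) be the probability of absorption at Checkout starting from transient state s. Then h(Checkout) = 1 and h(Help) = 0. By first-step analysis:
h(Search) = 0.3·0 + 0.4·1 + 0.3·h(Search)
Solving: h(Search) = 0.5714.
Starting from Search, the probability is 0.5714.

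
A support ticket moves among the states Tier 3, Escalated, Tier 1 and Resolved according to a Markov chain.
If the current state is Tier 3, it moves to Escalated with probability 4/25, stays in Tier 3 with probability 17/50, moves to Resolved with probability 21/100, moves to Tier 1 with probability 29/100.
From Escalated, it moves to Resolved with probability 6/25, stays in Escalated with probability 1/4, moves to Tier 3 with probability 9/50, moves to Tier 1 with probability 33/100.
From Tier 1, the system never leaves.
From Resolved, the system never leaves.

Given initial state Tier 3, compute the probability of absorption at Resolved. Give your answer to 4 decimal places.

Let h(s) be the probability of absorption at Resolved starting from transient state s. Then h(Resolved) = 1 and h(Tier 1) = 0. By first-step analysis:
h(Tier 3) = 0.34·h(Tier 3) + 0.16·h(Escalated) + 0.29·0 + 0.21·1
h(Escalated) = 0.18·h(Tier 3) + 0.25·h(Escalated) + 0.33·0 + 0.24·1
Solving: h(Tier 3) = 0.4202, h(Escalated) = 0.4208.
Starting from Tier 3, the probability is 0.4202.

0.4202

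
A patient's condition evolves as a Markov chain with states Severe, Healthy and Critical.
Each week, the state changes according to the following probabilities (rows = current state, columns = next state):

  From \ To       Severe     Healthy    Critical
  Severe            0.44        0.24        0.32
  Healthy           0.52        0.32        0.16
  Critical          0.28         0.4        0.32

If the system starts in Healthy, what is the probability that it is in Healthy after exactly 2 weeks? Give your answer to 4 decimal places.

Sum over the intermediate state after 1 week:
P = P(Healthy→Severe)·P(Severe→Healthy) + P(Healthy→Healthy)·P(Healthy→Healthy) + P(Healthy→Critical)·P(Critical→Healthy)
  = 0.52×0.24 + 0.32×0.32 + 0.16×0.4
  = 0.1248 + 0.1024 + 0.0640 = 0.2912

0.2912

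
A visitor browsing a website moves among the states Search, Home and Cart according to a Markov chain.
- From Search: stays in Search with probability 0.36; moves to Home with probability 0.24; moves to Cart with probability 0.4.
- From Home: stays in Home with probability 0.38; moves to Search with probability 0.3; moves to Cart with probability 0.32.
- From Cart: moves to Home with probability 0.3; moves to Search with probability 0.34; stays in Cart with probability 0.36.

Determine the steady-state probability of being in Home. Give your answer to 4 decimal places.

0.3043

Let the stationary distribution be π with π = πP and π_1 + π_2 + π_3 = 1.
π_1 = 0.36·π_1 + 0.3·π_2 + 0.34·π_3
π_2 = 0.24·π_1 + 0.38·π_2 + 0.3·π_3
Solving with the normalization constraint gives π = (0.3345, 0.3043, 0.3612).
So the stationary probability of Home is 0.3043.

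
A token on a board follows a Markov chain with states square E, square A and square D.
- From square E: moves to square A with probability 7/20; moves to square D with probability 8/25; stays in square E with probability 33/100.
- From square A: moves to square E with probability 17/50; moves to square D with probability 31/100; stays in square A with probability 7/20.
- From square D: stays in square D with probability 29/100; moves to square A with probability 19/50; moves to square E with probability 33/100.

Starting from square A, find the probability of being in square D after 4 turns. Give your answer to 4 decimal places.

0.3072

Propagate the distribution vector 4 turns from square A.
After 0 turns: (0.0000, 1.0000, 0.0000)
After 1 turn: (0.3400, 0.3500, 0.3100)
After 2 turns: (0.3335, 0.3593, 0.3072)
After 3 turns: (0.3336, 0.3592, 0.3072)
After 4 turns: (0.3336, 0.3592, 0.3072)
P(in square D after 4 turns) = 0.3072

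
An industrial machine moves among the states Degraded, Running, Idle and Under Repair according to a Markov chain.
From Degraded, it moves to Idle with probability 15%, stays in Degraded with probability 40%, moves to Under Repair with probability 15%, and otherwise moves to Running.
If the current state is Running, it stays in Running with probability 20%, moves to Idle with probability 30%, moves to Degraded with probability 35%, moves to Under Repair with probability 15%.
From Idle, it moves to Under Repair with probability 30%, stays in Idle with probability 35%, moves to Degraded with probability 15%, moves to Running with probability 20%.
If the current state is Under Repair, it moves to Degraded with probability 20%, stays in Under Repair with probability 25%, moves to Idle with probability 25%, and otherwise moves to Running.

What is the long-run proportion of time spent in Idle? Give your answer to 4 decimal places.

Let the stationary distribution be π with π = πP and π_1 + π_2 + π_3 + π_4 = 1.
π_1 = 0.4·π_1 + 0.35·π_2 + 0.15·π_3 + 0.2·π_4
π_2 = 0.3·π_1 + 0.2·π_2 + 0.2·π_3 + 0.3·π_4
π_3 = 0.15·π_1 + 0.3·π_2 + 0.35·π_3 + 0.25·π_4
Solving with the normalization constraint gives π = (0.2804, 0.2490, 0.2605, 0.2101).
So the stationary probability of Idle is 0.2605.

0.2605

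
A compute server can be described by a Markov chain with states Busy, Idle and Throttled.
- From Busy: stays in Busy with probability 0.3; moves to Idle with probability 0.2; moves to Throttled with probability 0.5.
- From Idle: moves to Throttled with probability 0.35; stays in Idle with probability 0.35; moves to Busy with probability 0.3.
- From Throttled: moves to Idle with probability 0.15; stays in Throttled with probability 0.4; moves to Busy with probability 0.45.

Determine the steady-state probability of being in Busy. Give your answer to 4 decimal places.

0.3639

Let the stationary distribution be π with π = πP and π_1 + π_2 + π_3 = 1.
π_1 = 0.3·π_1 + 0.3·π_2 + 0.45·π_3
π_2 = 0.2·π_1 + 0.35·π_2 + 0.15·π_3
Solving with the normalization constraint gives π = (0.3639, 0.2102, 0.4259).
So the stationary probability of Busy is 0.3639.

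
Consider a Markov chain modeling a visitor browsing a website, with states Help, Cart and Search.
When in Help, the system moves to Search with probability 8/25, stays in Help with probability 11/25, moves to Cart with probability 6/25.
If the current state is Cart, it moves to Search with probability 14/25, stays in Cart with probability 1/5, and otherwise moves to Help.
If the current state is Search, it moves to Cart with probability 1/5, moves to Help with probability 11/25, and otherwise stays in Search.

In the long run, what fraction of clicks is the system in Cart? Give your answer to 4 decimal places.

Let the stationary distribution be π with π = πP and π_1 + π_2 + π_3 = 1.
π_1 = 0.44·π_1 + 0.24·π_2 + 0.44·π_3
π_2 = 0.24·π_1 + 0.2·π_2 + 0.2·π_3
Solving with the normalization constraint gives π = (0.3968, 0.2159, 0.3873).
So the stationary probability of Cart is 0.2159.

0.2159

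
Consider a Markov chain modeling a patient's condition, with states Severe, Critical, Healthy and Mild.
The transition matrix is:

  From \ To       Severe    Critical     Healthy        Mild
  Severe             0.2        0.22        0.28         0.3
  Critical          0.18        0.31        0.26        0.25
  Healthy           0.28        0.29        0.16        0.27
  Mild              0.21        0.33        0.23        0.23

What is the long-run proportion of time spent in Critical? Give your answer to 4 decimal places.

0.2912

Let the stationary distribution be π with π = πP and π_1 + π_2 + π_3 + π_4 = 1.
π_1 = 0.2·π_1 + 0.18·π_2 + 0.28·π_3 + 0.21·π_4
π_2 = 0.22·π_1 + 0.31·π_2 + 0.29·π_3 + 0.33·π_4
π_3 = 0.28·π_1 + 0.26·π_2 + 0.16·π_3 + 0.23·π_4
Solving with the normalization constraint gives π = (0.2154, 0.2912, 0.2332, 0.2602).
So the stationary probability of Critical is 0.2912.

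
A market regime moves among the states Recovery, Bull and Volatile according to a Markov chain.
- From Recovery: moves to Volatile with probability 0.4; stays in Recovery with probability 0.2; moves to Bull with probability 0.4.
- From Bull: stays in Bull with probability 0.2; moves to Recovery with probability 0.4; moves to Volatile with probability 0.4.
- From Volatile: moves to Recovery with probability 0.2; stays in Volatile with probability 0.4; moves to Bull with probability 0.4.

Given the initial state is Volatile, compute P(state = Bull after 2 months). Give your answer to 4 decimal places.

Sum over the intermediate state after 1 month:
P = P(Volatile→Recovery)·P(Recovery→Bull) + P(Volatile→Bull)·P(Bull→Bull) + P(Volatile→Volatile)·P(Volatile→Bull)
  = 0.2×0.4 + 0.4×0.2 + 0.4×0.4
  = 0.0800 + 0.0800 + 0.1600 = 0.3200

0.3200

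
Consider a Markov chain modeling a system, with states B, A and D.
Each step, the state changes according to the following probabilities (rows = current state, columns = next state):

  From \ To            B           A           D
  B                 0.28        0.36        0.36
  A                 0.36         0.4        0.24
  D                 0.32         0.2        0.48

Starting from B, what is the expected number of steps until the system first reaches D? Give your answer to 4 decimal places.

3.1746

Let t(s) be the expected number of steps to first reach D from state s, with t(D) = 0. Conditioning on the first step:
t(B) = 1 + 0.28·t(B) + 0.36·t(A)
t(A) = 1 + 0.36·t(B) + 0.4·t(A)
Solving: t(B) = 3.1746, t(A) = 3.5714.
Expected steps from B to D: 3.1746.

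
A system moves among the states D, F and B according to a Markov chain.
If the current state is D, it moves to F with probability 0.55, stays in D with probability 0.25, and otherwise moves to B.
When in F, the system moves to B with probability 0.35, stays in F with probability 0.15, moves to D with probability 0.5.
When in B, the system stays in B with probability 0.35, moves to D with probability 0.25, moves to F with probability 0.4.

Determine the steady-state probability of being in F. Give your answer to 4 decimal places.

0.3608

Let the stationary distribution be π with π = πP and π_1 + π_2 + π_3 = 1.
π_1 = 0.25·π_1 + 0.5·π_2 + 0.25·π_3
π_2 = 0.55·π_1 + 0.15·π_2 + 0.4·π_3
Solving with the normalization constraint gives π = (0.3402, 0.3608, 0.2990).
So the stationary probability of F is 0.3608.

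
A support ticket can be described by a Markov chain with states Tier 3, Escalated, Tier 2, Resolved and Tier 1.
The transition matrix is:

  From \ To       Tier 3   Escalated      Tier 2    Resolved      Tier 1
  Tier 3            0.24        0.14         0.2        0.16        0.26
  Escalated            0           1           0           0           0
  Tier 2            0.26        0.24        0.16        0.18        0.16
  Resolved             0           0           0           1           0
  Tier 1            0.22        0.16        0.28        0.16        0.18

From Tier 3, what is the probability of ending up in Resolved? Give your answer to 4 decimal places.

0.4982

Let h(s) be the probability of absorption at Resolved starting from transient state s. Then h(Resolved) = 1 and h(Escalated) = 0. By first-step analysis:
h(Tier 3) = 0.24·h(Tier 3) + 0.14·0 + 0.2·h(Tier 2) + 0.16·1 + 0.26·h(Tier 1)
h(Tier 2) = 0.26·h(Tier 3) + 0.24·0 + 0.16·h(Tier 2) + 0.18·1 + 0.16·h(Tier 1)
h(Tier 1) = 0.22·h(Tier 3) + 0.16·0 + 0.28·h(Tier 2) + 0.16·1 + 0.18·h(Tier 1)
Solving: h(Tier 3) = 0.4982, h(Tier 2) = 0.4611, h(Tier 1) = 0.4862.
Starting from Tier 3, the probability is 0.4982.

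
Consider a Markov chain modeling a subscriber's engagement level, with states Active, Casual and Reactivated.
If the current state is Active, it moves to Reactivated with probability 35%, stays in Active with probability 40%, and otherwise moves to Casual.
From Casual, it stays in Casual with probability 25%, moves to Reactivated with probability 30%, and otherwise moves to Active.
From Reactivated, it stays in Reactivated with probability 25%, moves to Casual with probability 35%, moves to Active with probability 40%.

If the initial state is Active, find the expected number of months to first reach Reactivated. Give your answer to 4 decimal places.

Let t(s) be the expected number of months to first reach Reactivated from state s, with t(Reactivated) = 0. Conditioning on the first month:
t(Active) = 1 + 0.4·t(Active) + 0.25·t(Casual)
t(Casual) = 1 + 0.45·t(Active) + 0.25·t(Casual)
Solving: t(Active) = 2.9630, t(Casual) = 3.1111.
Expected months from Active to Reactivated: 2.9630.

2.9630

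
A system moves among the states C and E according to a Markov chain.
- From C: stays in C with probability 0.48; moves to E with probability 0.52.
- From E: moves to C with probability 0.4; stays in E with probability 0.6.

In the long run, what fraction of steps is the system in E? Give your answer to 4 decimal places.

0.5652

Let the stationary distribution be π with π = πP and π_1 + π_2 = 1.
π_1 = 0.48·π_1 + 0.4·π_2
Solving with the normalization constraint gives π = (0.4348, 0.5652).
So the stationary probability of E is 0.5652.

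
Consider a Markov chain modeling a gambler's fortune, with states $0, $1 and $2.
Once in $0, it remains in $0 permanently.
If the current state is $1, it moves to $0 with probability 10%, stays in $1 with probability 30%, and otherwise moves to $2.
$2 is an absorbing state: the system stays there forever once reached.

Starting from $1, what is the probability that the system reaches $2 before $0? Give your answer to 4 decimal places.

Let h(s) be the probability of absorption at $2 starting from transient state s. Then h($2) = 1 and h($0) = 0. By first-step analysis:
h($1) = 0.1·0 + 0.3·h($1) + 0.6·1
Solving: h($1) = 0.8571.
Starting from $1, the probability is 0.8571.

0.8571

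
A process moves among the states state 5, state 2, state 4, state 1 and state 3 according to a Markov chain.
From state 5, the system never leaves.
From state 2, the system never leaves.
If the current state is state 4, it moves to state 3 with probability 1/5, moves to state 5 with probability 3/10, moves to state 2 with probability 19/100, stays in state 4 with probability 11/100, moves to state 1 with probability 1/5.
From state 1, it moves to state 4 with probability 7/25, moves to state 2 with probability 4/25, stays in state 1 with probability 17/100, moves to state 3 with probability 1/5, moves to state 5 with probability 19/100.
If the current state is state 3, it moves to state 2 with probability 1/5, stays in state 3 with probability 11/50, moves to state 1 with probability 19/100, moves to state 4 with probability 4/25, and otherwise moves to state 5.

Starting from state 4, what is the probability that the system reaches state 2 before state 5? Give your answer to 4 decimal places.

Let h(s) be the probability of absorption at state 2 starting from transient state s. Then h(state 2) = 1 and h(state 5) = 0. By first-step analysis:
h(state 4) = 0.3·0 + 0.19·1 + 0.11·h(state 4) + 0.2·h(state 1) + 0.2·h(state 3)
h(state 1) = 0.19·0 + 0.16·1 + 0.28·h(state 4) + 0.17·h(state 1) + 0.2·h(state 3)
h(state 3) = 0.23·0 + 0.2·1 + 0.16·h(state 4) + 0.19·h(state 1) + 0.22·h(state 3)
Solving: h(state 4) = 0.4132, h(state 1) = 0.4402, h(state 3) = 0.4484.
Starting from state 4, the probability is 0.4132.

0.4132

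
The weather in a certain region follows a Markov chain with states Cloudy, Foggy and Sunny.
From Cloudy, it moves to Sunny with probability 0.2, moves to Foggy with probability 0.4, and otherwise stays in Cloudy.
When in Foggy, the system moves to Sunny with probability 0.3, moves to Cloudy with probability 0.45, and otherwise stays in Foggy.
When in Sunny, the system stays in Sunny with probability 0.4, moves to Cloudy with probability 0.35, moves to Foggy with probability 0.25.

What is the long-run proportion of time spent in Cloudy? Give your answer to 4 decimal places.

Let the stationary distribution be π with π = πP and π_1 + π_2 + π_3 = 1.
π_1 = 0.4·π_1 + 0.45·π_2 + 0.35·π_3
π_2 = 0.4·π_1 + 0.25·π_2 + 0.25·π_3
Solving with the normalization constraint gives π = (0.4011, 0.3102, 0.2888).
So the stationary probability of Cloudy is 0.4011.

0.4011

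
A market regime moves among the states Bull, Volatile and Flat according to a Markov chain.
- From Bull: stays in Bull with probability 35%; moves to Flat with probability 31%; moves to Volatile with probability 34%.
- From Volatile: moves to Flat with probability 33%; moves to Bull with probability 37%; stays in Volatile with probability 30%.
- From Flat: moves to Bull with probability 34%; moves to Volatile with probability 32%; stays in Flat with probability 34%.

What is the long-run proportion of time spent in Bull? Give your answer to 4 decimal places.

Let the stationary distribution be π with π = πP and π_1 + π_2 + π_3 = 1.
π_1 = 0.35·π_1 + 0.37·π_2 + 0.34·π_3
π_2 = 0.34·π_1 + 0.3·π_2 + 0.32·π_3
Solving with the normalization constraint gives π = (0.3532, 0.3207, 0.3262).
So the stationary probability of Bull is 0.3532.

0.3532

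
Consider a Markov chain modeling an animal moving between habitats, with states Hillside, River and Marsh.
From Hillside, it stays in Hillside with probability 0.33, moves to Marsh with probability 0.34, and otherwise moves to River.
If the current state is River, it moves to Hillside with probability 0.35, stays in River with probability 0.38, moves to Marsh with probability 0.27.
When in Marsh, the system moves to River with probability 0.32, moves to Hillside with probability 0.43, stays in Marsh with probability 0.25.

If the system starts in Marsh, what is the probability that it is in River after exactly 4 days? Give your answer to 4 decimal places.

Propagate the distribution vector 4 days from Marsh.
After 0 days: (0.0000, 0.0000, 1.0000)
After 1 day: (0.4300, 0.3200, 0.2500)
After 2 days: (0.3614, 0.3435, 0.2951)
After 3 days: (0.3664, 0.3442, 0.2894)
After 4 days: (0.3658, 0.3443, 0.2899)
P(in River after 4 days) = 0.3443

0.3443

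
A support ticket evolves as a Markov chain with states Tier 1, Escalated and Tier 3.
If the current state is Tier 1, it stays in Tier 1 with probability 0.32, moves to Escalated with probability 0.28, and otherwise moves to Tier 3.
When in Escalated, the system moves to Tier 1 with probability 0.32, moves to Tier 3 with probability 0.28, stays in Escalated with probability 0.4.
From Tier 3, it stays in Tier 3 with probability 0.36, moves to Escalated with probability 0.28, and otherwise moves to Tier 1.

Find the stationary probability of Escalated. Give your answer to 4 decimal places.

0.3182

Let the stationary distribution be π with π = πP and π_1 + π_2 + π_3 = 1.
π_1 = 0.32·π_1 + 0.32·π_2 + 0.36·π_3
π_2 = 0.28·π_1 + 0.4·π_2 + 0.28·π_3
Solving with the normalization constraint gives π = (0.3339, 0.3182, 0.3479).
So the stationary probability of Escalated is 0.3182.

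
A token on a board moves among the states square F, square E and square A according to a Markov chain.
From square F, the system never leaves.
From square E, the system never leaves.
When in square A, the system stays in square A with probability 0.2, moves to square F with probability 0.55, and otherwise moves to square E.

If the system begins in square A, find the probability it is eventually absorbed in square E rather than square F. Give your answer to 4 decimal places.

0.3125

Let h(s) be the probability of absorption at square E starting from transient state s. Then h(square E) = 1 and h(square F) = 0. By first-step analysis:
h(square A) = 0.55·0 + 0.25·1 + 0.2·h(square A)
Solving: h(square A) = 0.3125.
Starting from square A, the probability is 0.3125.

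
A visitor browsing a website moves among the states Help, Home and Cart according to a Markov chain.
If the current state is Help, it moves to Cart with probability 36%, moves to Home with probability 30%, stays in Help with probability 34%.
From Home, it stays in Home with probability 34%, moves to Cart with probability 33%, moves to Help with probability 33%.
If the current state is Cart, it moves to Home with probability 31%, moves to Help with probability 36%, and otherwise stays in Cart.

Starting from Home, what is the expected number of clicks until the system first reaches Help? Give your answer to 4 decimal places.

2.9420

Let t(s) be the expected number of clicks to first reach Help from state s, with t(Help) = 0. Conditioning on the first click:
t(Home) = 1 + 0.34·t(Home) + 0.33·t(Cart)
t(Cart) = 1 + 0.31·t(Home) + 0.33·t(Cart)
Solving: t(Home) = 2.9420, t(Cart) = 2.8538.
Expected clicks from Home to Help: 2.9420.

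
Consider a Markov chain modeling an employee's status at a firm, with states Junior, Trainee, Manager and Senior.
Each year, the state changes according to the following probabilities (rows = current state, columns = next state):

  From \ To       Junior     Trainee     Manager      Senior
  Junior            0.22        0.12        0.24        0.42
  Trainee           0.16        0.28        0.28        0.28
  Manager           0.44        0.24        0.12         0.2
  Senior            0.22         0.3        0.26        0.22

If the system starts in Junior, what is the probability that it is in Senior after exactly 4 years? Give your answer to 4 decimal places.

0.2804

Propagate the distribution vector 4 years from Junior.
After 0 years: (1.0000, 0.0000, 0.0000, 0.0000)
After 1 year: (0.2200, 0.1200, 0.2400, 0.4200)
After 2 years: (0.2656, 0.2436, 0.2244, 0.2664)
After 3 years: (0.2548, 0.2339, 0.2281, 0.2832)
After 4 years: (0.2562, 0.2358, 0.2276, 0.2804)
P(in Senior after 4 years) = 0.2804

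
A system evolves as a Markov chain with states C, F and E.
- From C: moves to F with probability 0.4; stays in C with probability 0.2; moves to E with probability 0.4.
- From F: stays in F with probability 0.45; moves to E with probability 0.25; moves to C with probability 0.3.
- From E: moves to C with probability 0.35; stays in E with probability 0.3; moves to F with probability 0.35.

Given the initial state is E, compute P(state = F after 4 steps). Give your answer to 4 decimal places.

0.4048

Propagate the distribution vector 4 steps from E.
After 0 steps: (0.0000, 0.0000, 1.0000)
After 1 step: (0.3500, 0.3500, 0.3000)
After 2 steps: (0.2800, 0.4025, 0.3175)
After 3 steps: (0.2879, 0.4043, 0.3079)
After 4 steps: (0.2866, 0.4048, 0.3086)
P(in F after 4 steps) = 0.4048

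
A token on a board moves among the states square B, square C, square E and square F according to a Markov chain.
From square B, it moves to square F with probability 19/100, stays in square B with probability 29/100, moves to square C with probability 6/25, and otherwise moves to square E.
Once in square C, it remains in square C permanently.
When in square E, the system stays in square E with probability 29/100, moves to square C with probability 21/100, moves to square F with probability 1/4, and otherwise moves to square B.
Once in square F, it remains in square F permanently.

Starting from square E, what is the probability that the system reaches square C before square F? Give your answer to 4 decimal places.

Let h(s) be the probability of absorption at square C starting from transient state s. Then h(square C) = 1 and h(square F) = 0. By first-step analysis:
h(square B) = 0.29·h(square B) + 0.24·1 + 0.28·h(square E) + 0.19·0
h(square E) = 0.25·h(square B) + 0.21·1 + 0.29·h(square E) + 0.25·0
Solving: h(square B) = 0.5280, h(square E) = 0.4817.
Starting from square E, the probability is 0.4817.

0.4817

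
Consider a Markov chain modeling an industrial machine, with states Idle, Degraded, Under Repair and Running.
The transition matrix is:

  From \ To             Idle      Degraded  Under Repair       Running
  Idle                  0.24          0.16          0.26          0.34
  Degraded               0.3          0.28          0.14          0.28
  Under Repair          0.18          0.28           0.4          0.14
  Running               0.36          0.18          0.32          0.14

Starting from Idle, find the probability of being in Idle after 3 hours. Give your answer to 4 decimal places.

Propagate the distribution vector 3 hours from Idle.
After 0 hours: (1.0000, 0.0000, 0.0000, 0.0000)
After 1 hour: (0.2400, 0.1600, 0.2600, 0.3400)
After 2 hours: (0.2748, 0.2172, 0.2976, 0.2104)
After 3 hours: (0.2604, 0.2260, 0.2882, 0.2254)
P(in Idle after 3 hours) = 0.2604

0.2604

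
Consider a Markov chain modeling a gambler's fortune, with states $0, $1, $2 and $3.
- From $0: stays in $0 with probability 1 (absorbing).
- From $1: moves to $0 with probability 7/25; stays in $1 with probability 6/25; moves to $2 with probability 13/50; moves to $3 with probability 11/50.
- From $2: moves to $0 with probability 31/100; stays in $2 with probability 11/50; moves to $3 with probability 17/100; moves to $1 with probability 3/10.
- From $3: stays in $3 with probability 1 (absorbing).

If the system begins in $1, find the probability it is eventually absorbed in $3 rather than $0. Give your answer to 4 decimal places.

0.4192

Let h(s) be the probability of absorption at $3 starting from transient state s. Then h($3) = 1 and h($0) = 0. By first-step analysis:
h($1) = 0.28·0 + 0.24·h($1) + 0.26·h($2) + 0.22·1
h($2) = 0.31·0 + 0.3·h($1) + 0.22·h($2) + 0.17·1
Solving: h($1) = 0.4192, h($2) = 0.3792.
Starting from $1, the probability is 0.4192.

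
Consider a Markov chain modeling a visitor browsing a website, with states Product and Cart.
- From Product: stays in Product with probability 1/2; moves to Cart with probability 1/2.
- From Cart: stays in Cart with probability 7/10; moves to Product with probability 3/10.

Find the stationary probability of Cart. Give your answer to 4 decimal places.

Let the stationary distribution be π with π = πP and π_1 + π_2 = 1.
π_1 = 0.5·π_1 + 0.3·π_2
Solving with the normalization constraint gives π = (0.3750, 0.6250).
So the stationary probability of Cart is 0.6250.

0.6250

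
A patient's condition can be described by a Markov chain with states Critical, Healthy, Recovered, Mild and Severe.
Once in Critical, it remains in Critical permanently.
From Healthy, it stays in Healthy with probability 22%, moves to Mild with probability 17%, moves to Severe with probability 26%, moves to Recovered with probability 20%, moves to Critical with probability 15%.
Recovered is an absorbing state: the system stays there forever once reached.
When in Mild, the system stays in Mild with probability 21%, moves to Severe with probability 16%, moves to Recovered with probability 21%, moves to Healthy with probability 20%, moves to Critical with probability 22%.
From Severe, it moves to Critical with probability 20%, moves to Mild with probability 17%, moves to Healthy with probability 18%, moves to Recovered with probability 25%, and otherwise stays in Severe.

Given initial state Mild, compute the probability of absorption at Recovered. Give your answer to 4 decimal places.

0.5159

Let h(s) be the probability of absorption at Recovered starting from transient state s. Then h(Recovered) = 1 and h(Critical) = 0. By first-step analysis:
h(Healthy) = 0.15·0 + 0.22·h(Healthy) + 0.2·1 + 0.17·h(Mild) + 0.26·h(Severe)
h(Mild) = 0.22·0 + 0.2·h(Healthy) + 0.21·1 + 0.21·h(Mild) + 0.16·h(Severe)
h(Severe) = 0.2·0 + 0.18·h(Healthy) + 0.25·1 + 0.17·h(Mild) + 0.2·h(Severe)
Solving: h(Healthy) = 0.5509, h(Mild) = 0.5159, h(Severe) = 0.5461.
Starting from Mild, the probability is 0.5159.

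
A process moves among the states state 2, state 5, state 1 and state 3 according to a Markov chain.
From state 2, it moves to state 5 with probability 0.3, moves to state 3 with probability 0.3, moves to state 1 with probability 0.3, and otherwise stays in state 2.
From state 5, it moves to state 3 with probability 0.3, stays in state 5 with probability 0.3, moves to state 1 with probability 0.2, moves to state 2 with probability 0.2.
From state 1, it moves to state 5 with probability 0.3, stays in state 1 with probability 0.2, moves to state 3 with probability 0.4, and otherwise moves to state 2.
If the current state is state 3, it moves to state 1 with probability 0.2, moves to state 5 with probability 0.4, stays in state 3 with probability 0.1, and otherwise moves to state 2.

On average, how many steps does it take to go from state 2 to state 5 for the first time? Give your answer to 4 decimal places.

Let t(s) be the expected number of steps to first reach state 5 from state s, with t(state 5) = 0. Conditioning on the first step:
t(state 2) = 1 + 0.1·t(state 2) + 0.3·t(state 1) + 0.3·t(state 3)
t(state 1) = 1 + 0.1·t(state 2) + 0.2·t(state 1) + 0.4·t(state 3)
t(state 3) = 1 + 0.3·t(state 2) + 0.2·t(state 1) + 0.1·t(state 3)
Solving: t(state 2) = 3.0575, t(state 1) = 3.0345, t(state 3) = 2.8046.
Expected steps from state 2 to state 5: 3.0575.

3.0575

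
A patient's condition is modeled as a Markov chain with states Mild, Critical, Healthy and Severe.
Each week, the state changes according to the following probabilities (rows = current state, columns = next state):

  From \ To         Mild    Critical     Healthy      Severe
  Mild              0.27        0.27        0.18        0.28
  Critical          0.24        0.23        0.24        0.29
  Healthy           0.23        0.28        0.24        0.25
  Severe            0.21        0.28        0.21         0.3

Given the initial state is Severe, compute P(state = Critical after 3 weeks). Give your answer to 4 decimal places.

Propagate the distribution vector 3 weeks from Severe.
After 0 weeks: (0.0000, 0.0000, 0.0000, 1.0000)
After 1 week: (0.2100, 0.2800, 0.2100, 0.3000)
After 2 weeks: (0.2352, 0.2639, 0.2184, 0.2825)
After 3 weeks: (0.2364, 0.2645, 0.2174, 0.2817)
P(in Critical after 3 weeks) = 0.2645

0.2645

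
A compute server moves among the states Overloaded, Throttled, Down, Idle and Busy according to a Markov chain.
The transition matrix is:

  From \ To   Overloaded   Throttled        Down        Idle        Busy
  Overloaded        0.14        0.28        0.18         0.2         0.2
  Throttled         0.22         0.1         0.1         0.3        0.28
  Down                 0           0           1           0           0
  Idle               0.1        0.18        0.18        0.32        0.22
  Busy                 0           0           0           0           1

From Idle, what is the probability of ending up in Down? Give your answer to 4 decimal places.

0.4207

Let h(s) be the probability of absorption at Down starting from transient state s. Then h(Down) = 1 and h(Busy) = 0. By first-step analysis:
h(Overloaded) = 0.14·h(Overloaded) + 0.28·h(Throttled) + 0.18·1 + 0.2·h(Idle) + 0.2·0
h(Throttled) = 0.22·h(Overloaded) + 0.1·h(Throttled) + 0.1·1 + 0.3·h(Idle) + 0.28·0
h(Idle) = 0.1·h(Overloaded) + 0.18·h(Throttled) + 0.18·1 + 0.32·h(Idle) + 0.22·0
Solving: h(Overloaded) = 0.4226, h(Throttled) = 0.3547, h(Idle) = 0.4207.
Starting from Idle, the probability is 0.4207.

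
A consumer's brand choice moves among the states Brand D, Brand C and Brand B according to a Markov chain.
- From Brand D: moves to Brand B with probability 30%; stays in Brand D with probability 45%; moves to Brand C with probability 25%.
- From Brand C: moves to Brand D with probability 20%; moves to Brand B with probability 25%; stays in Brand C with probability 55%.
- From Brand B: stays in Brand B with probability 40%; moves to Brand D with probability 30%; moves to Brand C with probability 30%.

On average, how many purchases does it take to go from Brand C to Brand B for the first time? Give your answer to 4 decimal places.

Let t(s) be the expected number of purchases to first reach Brand B from state s, with t(Brand B) = 0. Conditioning on the first purchase:
t(Brand D) = 1 + 0.45·t(Brand D) + 0.25·t(Brand C)
t(Brand C) = 1 + 0.2·t(Brand D) + 0.55·t(Brand C)
Solving: t(Brand D) = 3.5443, t(Brand C) = 3.7975.
Expected purchases from Brand C to Brand B: 3.7975.

3.7975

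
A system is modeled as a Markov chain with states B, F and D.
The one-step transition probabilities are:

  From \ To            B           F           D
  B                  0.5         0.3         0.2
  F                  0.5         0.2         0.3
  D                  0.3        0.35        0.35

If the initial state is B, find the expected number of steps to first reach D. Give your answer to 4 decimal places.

Let t(s) be the expected number of steps to first reach D from state s, with t(D) = 0. Conditioning on the first step:
t(B) = 1 + 0.5·t(B) + 0.3·t(F)
t(F) = 1 + 0.5·t(B) + 0.2·t(F)
Solving: t(B) = 4.4000, t(F) = 4.0000.
Expected steps from B to D: 4.4000.

4.4000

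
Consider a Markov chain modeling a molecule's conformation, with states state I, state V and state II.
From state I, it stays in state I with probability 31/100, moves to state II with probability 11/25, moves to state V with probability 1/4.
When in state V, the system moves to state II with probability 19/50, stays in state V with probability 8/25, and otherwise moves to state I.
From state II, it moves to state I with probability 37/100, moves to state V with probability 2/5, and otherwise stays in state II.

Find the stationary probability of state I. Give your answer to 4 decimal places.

Let the stationary distribution be π with π = πP and π_1 + π_2 + π_3 = 1.
π_1 = 0.31·π_1 + 0.3·π_2 + 0.37·π_3
π_2 = 0.25·π_1 + 0.32·π_2 + 0.4·π_3
Solving with the normalization constraint gives π = (0.3276, 0.3249, 0.3475).
So the stationary probability of state I is 0.3276.

0.3276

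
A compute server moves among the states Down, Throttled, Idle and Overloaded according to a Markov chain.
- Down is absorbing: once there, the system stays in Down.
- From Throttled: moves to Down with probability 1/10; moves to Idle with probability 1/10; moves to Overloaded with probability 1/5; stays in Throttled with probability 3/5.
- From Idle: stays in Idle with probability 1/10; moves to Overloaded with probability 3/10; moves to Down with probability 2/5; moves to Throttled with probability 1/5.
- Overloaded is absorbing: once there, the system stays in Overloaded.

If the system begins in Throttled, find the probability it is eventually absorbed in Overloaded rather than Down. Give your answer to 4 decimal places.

0.6176

Let h(s) be the probability of absorption at Overloaded starting from transient state s. Then h(Overloaded) = 1 and h(Down) = 0. By first-step analysis:
h(Throttled) = 0.1·0 + 0.6·h(Throttled) + 0.1·h(Idle) + 0.2·1
h(Idle) = 0.4·0 + 0.2·h(Throttled) + 0.1·h(Idle) + 0.3·1
Solving: h(Throttled) = 0.6176, h(Idle) = 0.4706.
Starting from Throttled, the probability is 0.6176.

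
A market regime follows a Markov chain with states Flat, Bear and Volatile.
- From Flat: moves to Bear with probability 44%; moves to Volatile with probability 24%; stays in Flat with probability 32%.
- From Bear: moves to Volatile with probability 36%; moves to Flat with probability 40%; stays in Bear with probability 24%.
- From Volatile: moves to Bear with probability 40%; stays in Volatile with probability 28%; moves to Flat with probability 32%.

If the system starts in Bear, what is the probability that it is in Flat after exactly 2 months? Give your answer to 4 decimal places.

Sum over the intermediate state after 1 month:
P = P(Bear→Flat)·P(Flat→Flat) + P(Bear→Bear)·P(Bear→Flat) + P(Bear→Volatile)·P(Volatile→Flat)
  = 0.4×0.32 + 0.24×0.4 + 0.36×0.32
  = 0.1280 + 0.0960 + 0.1152 = 0.3392

0.3392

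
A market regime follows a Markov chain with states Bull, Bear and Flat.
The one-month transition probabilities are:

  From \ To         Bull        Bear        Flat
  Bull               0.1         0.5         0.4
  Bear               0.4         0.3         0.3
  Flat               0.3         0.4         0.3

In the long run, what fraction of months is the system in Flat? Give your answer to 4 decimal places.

0.3282

Let the stationary distribution be π with π = πP and π_1 + π_2 + π_3 = 1.
π_1 = 0.1·π_1 + 0.4·π_2 + 0.3·π_3
π_2 = 0.5·π_1 + 0.3·π_2 + 0.4·π_3
Solving with the normalization constraint gives π = (0.2824, 0.3893, 0.3282).
So the stationary probability of Flat is 0.3282.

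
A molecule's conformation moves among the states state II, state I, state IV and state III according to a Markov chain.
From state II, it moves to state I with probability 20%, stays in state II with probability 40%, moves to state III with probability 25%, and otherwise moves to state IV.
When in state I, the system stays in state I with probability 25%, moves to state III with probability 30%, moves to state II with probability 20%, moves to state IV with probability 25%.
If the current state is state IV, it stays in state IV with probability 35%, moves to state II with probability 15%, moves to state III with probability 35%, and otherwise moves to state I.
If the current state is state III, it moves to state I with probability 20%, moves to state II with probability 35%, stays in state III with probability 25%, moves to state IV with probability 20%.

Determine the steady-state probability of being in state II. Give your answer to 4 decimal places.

Let the stationary distribution be π with π = πP and π_1 + π_2 + π_3 + π_4 = 1.
π_1 = 0.4·π_1 + 0.2·π_2 + 0.15·π_3 + 0.35·π_4
π_2 = 0.2·π_1 + 0.25·π_2 + 0.15·π_3 + 0.2·π_4
π_3 = 0.15·π_1 + 0.25·π_2 + 0.35·π_3 + 0.2·π_4
Solving with the normalization constraint gives π = (0.2887, 0.1984, 0.2300, 0.2829).
So the stationary probability of state II is 0.2887.

0.2887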